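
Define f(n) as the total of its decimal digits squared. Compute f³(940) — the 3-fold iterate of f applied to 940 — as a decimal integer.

940 → 9² + 4² + 0² = 81 + 16 + 0 = 97
97 → 9² + 7² = 81 + 49 = 130
130 → 1² + 3² + 0² = 1 + 9 + 0 = 10

10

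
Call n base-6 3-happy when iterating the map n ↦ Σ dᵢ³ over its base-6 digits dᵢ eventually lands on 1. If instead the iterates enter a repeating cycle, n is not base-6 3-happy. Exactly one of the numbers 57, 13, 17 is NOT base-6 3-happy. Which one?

13

57: 57 → 55 → 29 → 189 → 153 → 92 → 43 → 3 → 27 → 91 → 36 → 1  — reaches 1 (base-6 3-happy)
13: 13 → 9 → 28 → 128 → 62 → 73 → 9  — repeats 9 (not base-6 3-happy)
17: 17 → 133 → 92 → 43 → 3 → 27 → 91 → 36 → 1  — reaches 1 (base-6 3-happy)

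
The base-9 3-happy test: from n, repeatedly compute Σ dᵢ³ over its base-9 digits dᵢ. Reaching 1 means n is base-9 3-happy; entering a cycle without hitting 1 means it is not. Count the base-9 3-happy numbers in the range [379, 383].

379: 379 → 281 → 99 → 9 → 1  — base-9 3-happy
380: 380 → 288 → 152 → 856 → 128 → 134 → 638 → 1198 → 470 → 476 → 980 → 540 → 432 → 152  — not base-9 3-happy
381: 381 → 307 → 371 → 197 → 547 → 775 → 127 → 127  — not base-9 3-happy
382: 382 → 344 → 80 → 1024 → 496 → 218 → 232 → 694 → 638 → 1198 → 470 → 476 → 980 → 540 → 432 → 152 → 856 → 128 → 134 → 638  — not base-9 3-happy
383: 383 → 405 → 125 → 577 → 345 → 99 → 9 → 1  — base-9 3-happy
base-9 3-happy: 379, 383

2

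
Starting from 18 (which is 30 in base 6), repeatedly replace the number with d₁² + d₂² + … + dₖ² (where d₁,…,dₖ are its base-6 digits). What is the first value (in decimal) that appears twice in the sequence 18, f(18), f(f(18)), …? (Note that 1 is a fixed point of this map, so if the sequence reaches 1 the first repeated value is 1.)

17

18 = (3,0)_6 → 3² + 0² = 9 + 0 = 9
9 = (1,3)_6 → 1² + 3² = 1 + 9 = 10
10 = (1,4)_6 → 1² + 4² = 1 + 16 = 17
17 = (2,5)_6 → 2² + 5² = 4 + 25 = 29
29 = (4,5)_6 → 4² + 5² = 16 + 25 = 41
41 = (1,0,5)_6 → 1² + 0² + 5² = 1 + 0 + 25 = 26
26 = (4,2)_6 → 4² + 2² = 16 + 4 = 20
20 = (3,2)_6 → 3² + 2² = 9 + 4 = 13
13 = (2,1)_6 → 2² + 1² = 4 + 1 = 5
5 = (5)_6 → 5² = 25
25 = (4,1)_6 → 4² + 1² = 16 + 1 = 17  — 17 already appeared earlier.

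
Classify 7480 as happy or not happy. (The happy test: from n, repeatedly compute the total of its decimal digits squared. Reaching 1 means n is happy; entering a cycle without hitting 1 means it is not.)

happy

7480 → 129
129 → 86
86 → 100
100 → 1  — reached 1.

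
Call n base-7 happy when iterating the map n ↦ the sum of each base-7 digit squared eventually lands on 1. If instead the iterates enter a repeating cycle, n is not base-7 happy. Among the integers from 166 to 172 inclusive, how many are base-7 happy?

1

166: 166 → 38 → 34 → 52 → 10 → 10  — not base-7 happy
167: 167 → 49 → 1  — base-7 happy
168: 168 → 18 → 20 → 40 → 50 → 2 → 4 → 16 → 8 → 2  — not base-7 happy
169: 169 → 19 → 29 → 17 → 13 → 37 → 29  — not base-7 happy
170: 170 → 22 → 10 → 10  — not base-7 happy
171: 171 → 27 → 45 → 45  — not base-7 happy
172: 172 → 34 → 52 → 10 → 10  — not base-7 happy
base-7 happy: 167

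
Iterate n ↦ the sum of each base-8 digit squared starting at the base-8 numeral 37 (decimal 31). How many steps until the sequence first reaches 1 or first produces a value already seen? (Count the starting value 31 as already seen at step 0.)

31 = (3,7)_8 → 3² + 7² = 9 + 49 = 58
58 = (7,2)_8 → 7² + 2² = 49 + 4 = 53
53 = (6,5)_8 → 6² + 5² = 36 + 25 = 61
61 = (7,5)_8 → 7² + 5² = 49 + 25 = 74
74 = (1,1,2)_8 → 1² + 1² + 2² = 1 + 1 + 4 = 6
6 = (6)_8 → 6² = 36
36 = (4,4)_8 → 4² + 4² = 16 + 16 = 32
32 = (4,0)_8 → 4² + 0² = 16 + 0 = 16
16 = (2,0)_8 → 2² + 0² = 4 + 0 = 4
4 = (4)_8 → 4² = 16  — 16 repeats.
That took 10 steps.

10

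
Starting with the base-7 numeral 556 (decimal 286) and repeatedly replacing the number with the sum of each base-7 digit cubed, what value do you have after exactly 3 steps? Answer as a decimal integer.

286 = (5,5,6)_7 → 5³ + 5³ + 6³ = 125 + 125 + 216 = 466
466 = (1,2,3,4)_7 → 1³ + 2³ + 3³ + 4³ = 1 + 8 + 27 + 64 = 100
100 = (2,0,2)_7 → 2³ + 0³ + 2³ = 8 + 0 + 8 = 16

16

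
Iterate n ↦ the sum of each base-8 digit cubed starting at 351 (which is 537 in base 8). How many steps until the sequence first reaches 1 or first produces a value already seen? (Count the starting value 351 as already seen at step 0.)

10

351 = (5,3,7)_8 → 5³ + 3³ + 7³ = 495
495 = (7,5,7)_8 → 7³ + 5³ + 7³ = 811
811 = (1,4,5,3)_8 → 1³ + 4³ + 5³ + 3³ = 217
217 = (3,3,1)_8 → 3³ + 3³ + 1³ = 55
55 = (6,7)_8 → 6³ + 7³ = 559
559 = (1,0,5,7)_8 → 1³ + 0³ + 5³ + 7³ = 469
469 = (7,2,5)_8 → 7³ + 2³ + 5³ = 476
476 = (7,3,4)_8 → 7³ + 3³ + 4³ = 434
434 = (6,6,2)_8 → 6³ + 6³ + 2³ = 440
440 = (6,7,0)_8 → 6³ + 7³ + 0³ = 559  — 559 repeats.
That took 10 steps.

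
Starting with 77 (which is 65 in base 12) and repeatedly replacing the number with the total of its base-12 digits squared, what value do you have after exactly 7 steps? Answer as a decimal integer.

104

77 = (6,5)_12 → 61
61 = (5,1)_12 → 26
26 = (2,2)_12 → 8
8 = (8)_12 → 64
64 = (5,4)_12 → 41
41 = (3,5)_12 → 34
34 = (2,10)_12 → 104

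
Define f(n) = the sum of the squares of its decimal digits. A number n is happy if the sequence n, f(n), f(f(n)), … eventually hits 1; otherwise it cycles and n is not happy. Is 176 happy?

happy

176 → 1² + 7² + 6² = 86
86 → 8² + 6² = 100
100 → 1² + 0² + 0² = 1  — reached 1.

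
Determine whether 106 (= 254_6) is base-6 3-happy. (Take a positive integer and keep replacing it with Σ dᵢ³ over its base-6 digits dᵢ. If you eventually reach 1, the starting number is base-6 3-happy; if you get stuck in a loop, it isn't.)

106 = (2,5,4)_6 → 2³ + 5³ + 4³ = 8 + 125 + 64 = 197
197 = (5,2,5)_6 → 5³ + 2³ + 5³ = 125 + 8 + 125 = 258
258 = (1,1,1,0)_6 → 1³ + 1³ + 1³ + 0³ = 1 + 1 + 1 + 0 = 3
3 = (3)_6 → 3³ = 27
27 = (4,3)_6 → 4³ + 3³ = 64 + 27 = 91
91 = (2,3,1)_6 → 2³ + 3³ + 1³ = 8 + 27 + 1 = 36
36 = (1,0,0)_6 → 1³ + 0³ + 0³ = 1 + 0 + 0 = 1  — reached 1.

base-6 3-happy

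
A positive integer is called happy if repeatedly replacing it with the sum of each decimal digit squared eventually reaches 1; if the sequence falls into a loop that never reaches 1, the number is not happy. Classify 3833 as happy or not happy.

3833 → 3² + 8² + 3² + 3² = 91
91 → 9² + 1² = 82
82 → 8² + 2² = 68
68 → 6² + 8² = 100
100 → 1² + 0² + 0² = 1  — reached 1.

happy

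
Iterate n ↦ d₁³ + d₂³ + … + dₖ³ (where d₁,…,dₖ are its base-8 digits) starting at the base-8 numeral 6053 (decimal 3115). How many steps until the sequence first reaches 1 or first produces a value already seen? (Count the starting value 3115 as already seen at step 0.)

7

3115 = (6,0,5,3)_8 → 6³ + 0³ + 5³ + 3³ = 368
368 = (5,6,0)_8 → 5³ + 6³ + 0³ = 341
341 = (5,2,5)_8 → 5³ + 2³ + 5³ = 258
258 = (4,0,2)_8 → 4³ + 0³ + 2³ = 72
72 = (1,1,0)_8 → 1³ + 1³ + 0³ = 2
2 = (2)_8 → 2³ = 8
8 = (1,0)_8 → 1³ + 0³ = 1  — reached 1.
That took 7 steps.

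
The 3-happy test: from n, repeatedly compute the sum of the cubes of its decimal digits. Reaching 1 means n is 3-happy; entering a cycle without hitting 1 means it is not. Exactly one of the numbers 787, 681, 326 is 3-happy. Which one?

787

787: 787 → 1198 → 1243 → 100 → 1  — reaches 1 (3-happy)
681: 681 → 729 → 1080 → 513 → 153 → 153  — repeats 153 (not 3-happy)
326: 326 → 251 → 134 → 92 → 737 → 713 → 371 → 371  — repeats 371 (not 3-happy)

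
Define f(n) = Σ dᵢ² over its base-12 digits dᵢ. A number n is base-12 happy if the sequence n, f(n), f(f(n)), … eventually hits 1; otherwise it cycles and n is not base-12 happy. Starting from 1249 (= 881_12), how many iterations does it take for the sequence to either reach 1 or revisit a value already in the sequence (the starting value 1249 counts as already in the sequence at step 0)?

11

1249 = (8,8,1)_12 → 8² + 8² + 1² = 64 + 64 + 1 = 129
129 = (10,9)_12 → 10² + 9² = 100 + 81 = 181
181 = (1,3,1)_12 → 1² + 3² + 1² = 1 + 9 + 1 = 11
11 = (11)_12 → 11² = 121
121 = (10,1)_12 → 10² + 1² = 100 + 1 = 101
101 = (8,5)_12 → 8² + 5² = 64 + 25 = 89
89 = (7,5)_12 → 7² + 5² = 49 + 25 = 74
74 = (6,2)_12 → 6² + 2² = 36 + 4 = 40
40 = (3,4)_12 → 3² + 4² = 9 + 16 = 25
25 = (2,1)_12 → 2² + 1² = 4 + 1 = 5
5 = (5)_12 → 5² = 25  — 25 repeats.
That took 11 steps.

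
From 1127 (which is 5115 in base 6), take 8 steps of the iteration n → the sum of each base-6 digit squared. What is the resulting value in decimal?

41

1127 = (5,1,1,5)_6 → 5² + 1² + 1² + 5² = 52
52 = (1,2,4)_6 → 1² + 2² + 4² = 21
21 = (3,3)_6 → 3² + 3² = 18
18 = (3,0)_6 → 3² + 0² = 9
9 = (1,3)_6 → 1² + 3² = 10
10 = (1,4)_6 → 1² + 4² = 17
17 = (2,5)_6 → 2² + 5² = 29
29 = (4,5)_6 → 4² + 5² = 41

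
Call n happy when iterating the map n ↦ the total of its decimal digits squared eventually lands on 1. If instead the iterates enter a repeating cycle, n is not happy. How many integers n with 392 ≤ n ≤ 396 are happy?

392: 392 → 94 → 97 → 130 → 10 → 1  (reaches 1)
393: 393 → 99 → 162 → 41 → 17 → 50 → 25 → 29 → 85 → 89 → 145 → 42 → 20 → 4 → 16 → 37 → 58 → 89  (repeats 89)
394: 394 → 106 → 37 → 58 → 89 → 145 → 42 → 20 → 4 → 16 → 37  (repeats 37)
395: 395 → 115 → 27 → 53 → 34 → 25 → 29 → 85 → 89 → 145 → 42 → 20 → 4 → 16 → 37 → 58 → 89  (repeats 89)
396: 396 → 126 → 41 → 17 → 50 → 25 → 29 → 85 → 89 → 145 → 42 → 20 → 4 → 16 → 37 → 58 → 89  (repeats 89)
happy: 392

1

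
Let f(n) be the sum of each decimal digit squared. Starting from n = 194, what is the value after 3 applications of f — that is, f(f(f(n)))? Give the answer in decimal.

194 → 98
98 → 145
145 → 42

42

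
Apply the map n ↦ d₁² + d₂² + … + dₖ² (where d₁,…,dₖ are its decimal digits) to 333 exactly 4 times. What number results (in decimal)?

25

333 → 3² + 3² + 3² = 27
27 → 2² + 7² = 53
53 → 5² + 3² = 34
34 → 3² + 4² = 25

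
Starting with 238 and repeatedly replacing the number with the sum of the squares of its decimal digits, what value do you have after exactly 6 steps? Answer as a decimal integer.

238 → 2² + 3² + 8² = 4 + 9 + 64 = 77
77 → 7² + 7² = 49 + 49 = 98
98 → 9² + 8² = 81 + 64 = 145
145 → 1² + 4² + 5² = 1 + 16 + 25 = 42
42 → 4² + 2² = 16 + 4 = 20
20 → 2² + 0² = 4 + 0 = 4

4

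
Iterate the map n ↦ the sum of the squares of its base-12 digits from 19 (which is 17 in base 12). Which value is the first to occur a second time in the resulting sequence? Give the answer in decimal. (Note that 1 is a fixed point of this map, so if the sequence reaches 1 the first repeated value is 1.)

50

19 = (1,7)_12 → 1² + 7² = 50
50 = (4,2)_12 → 4² + 2² = 20
20 = (1,8)_12 → 1² + 8² = 65
65 = (5,5)_12 → 5² + 5² = 50  — 50 already appeared earlier.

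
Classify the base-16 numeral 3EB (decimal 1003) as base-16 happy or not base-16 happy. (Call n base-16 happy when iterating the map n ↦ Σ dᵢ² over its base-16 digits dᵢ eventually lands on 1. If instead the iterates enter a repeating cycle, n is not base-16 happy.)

1003 = (3,14,11)_16 → 326
326 = (1,4,6)_16 → 53
53 = (3,5)_16 → 34
34 = (2,2)_16 → 8
8 = (8)_16 → 64
64 = (4,0)_16 → 16
16 = (1,0)_16 → 1  — reached 1.

base-16 happy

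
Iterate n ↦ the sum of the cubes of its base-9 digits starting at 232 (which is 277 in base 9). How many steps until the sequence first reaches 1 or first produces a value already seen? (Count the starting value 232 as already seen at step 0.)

13

232 = (2,7,7)_9 → 2³ + 7³ + 7³ = 694
694 = (8,5,1)_9 → 8³ + 5³ + 1³ = 638
638 = (7,7,8)_9 → 7³ + 7³ + 8³ = 1198
1198 = (1,5,7,1)_9 → 1³ + 5³ + 7³ + 1³ = 470
470 = (5,7,2)_9 → 5³ + 7³ + 2³ = 476
476 = (5,7,8)_9 → 5³ + 7³ + 8³ = 980
980 = (1,3,0,8)_9 → 1³ + 3³ + 0³ + 8³ = 540
540 = (6,6,0)_9 → 6³ + 6³ + 0³ = 432
432 = (5,3,0)_9 → 5³ + 3³ + 0³ = 152
152 = (1,7,8)_9 → 1³ + 7³ + 8³ = 856
856 = (1,1,5,1)_9 → 1³ + 1³ + 5³ + 1³ = 128
128 = (1,5,2)_9 → 1³ + 5³ + 2³ = 134
134 = (1,5,8)_9 → 1³ + 5³ + 8³ = 638  — 638 repeats.
That took 13 steps.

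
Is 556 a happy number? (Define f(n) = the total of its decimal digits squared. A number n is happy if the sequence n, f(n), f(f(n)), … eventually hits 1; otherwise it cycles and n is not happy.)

happy

556 → 86
86 → 100
100 → 1  — reached 1.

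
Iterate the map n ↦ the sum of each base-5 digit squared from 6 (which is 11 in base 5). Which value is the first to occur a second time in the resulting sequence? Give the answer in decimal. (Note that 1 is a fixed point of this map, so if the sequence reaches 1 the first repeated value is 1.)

6 = (1,1)_5 → 1² + 1² = 1 + 1 = 2
2 = (2)_5 → 2² = 4
4 = (4)_5 → 4² = 16
16 = (3,1)_5 → 3² + 1² = 9 + 1 = 10
10 = (2,0)_5 → 2² + 0² = 4 + 0 = 4  — 4 already appeared earlier.

4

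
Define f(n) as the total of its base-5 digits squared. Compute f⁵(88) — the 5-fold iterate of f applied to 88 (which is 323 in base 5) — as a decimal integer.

4

88 = (3,2,3)_5 → 22
22 = (4,2)_5 → 20
20 = (4,0)_5 → 16
16 = (3,1)_5 → 10
10 = (2,0)_5 → 4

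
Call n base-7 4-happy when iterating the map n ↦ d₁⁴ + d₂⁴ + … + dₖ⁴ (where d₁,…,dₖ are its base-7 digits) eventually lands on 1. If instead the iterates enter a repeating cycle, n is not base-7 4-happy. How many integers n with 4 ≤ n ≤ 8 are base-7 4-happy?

1

4: 4 → 256 → 882 → 272 → 2002 → 2546 → 1938 → 2258 → 1808 → 1938  (repeats 1938)
5: 5 → 625 → 1267 → 1633 → 913 → 609 → 707 → 97 → 2593 → 1459 → 963 → 1153 → 803 → 673 → 1923 → 1507 → 913  (repeats 913)
6: 6 → 1296 → 788 → 288 → 1922 → 1138 → 354 → 258 → 1922  (repeats 1922)
7: 7 → 1  (reaches 1)
8: 8 → 2 → 16 → 32 → 512 → 164 → 178 → 418 → 708 → 98 → 16  (repeats 16)
base-7 4-happy: 7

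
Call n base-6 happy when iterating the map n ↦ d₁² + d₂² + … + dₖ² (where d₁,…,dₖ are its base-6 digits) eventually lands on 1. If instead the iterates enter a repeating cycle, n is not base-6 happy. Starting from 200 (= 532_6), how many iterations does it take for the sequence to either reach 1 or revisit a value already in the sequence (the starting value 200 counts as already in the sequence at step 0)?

200 = (5,3,2)_6 → 5² + 3² + 2² = 38
38 = (1,0,2)_6 → 1² + 0² + 2² = 5
5 = (5)_6 → 5² = 25
25 = (4,1)_6 → 4² + 1² = 17
17 = (2,5)_6 → 2² + 5² = 29
29 = (4,5)_6 → 4² + 5² = 41
41 = (1,0,5)_6 → 1² + 0² + 5² = 26
26 = (4,2)_6 → 4² + 2² = 20
20 = (3,2)_6 → 3² + 2² = 13
13 = (2,1)_6 → 2² + 1² = 5  — 5 repeats.
That took 10 steps.

10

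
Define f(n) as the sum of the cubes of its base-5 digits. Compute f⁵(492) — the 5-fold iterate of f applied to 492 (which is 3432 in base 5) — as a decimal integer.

492 = (3,4,3,2)_5 → 3³ + 4³ + 3³ + 2³ = 27 + 64 + 27 + 8 = 126
126 = (1,0,0,1)_5 → 1³ + 0³ + 0³ + 1³ = 1 + 0 + 0 + 1 = 2
2 = (2)_5 → 2³ = 8
8 = (1,3)_5 → 1³ + 3³ = 1 + 27 = 28
28 = (1,0,3)_5 → 1³ + 0³ + 3³ = 1 + 0 + 27 = 28

28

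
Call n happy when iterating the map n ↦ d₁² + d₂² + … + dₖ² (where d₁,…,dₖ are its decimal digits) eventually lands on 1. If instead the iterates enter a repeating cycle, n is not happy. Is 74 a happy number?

not happy

74 → 7² + 4² = 49 + 16 = 65
65 → 6² + 5² = 36 + 25 = 61
61 → 6² + 1² = 36 + 1 = 37
37 → 3² + 7² = 9 + 49 = 58
58 → 5² + 8² = 25 + 64 = 89
89 → 8² + 9² = 64 + 81 = 145
145 → 1² + 4² + 5² = 1 + 16 + 25 = 42
42 → 4² + 2² = 16 + 4 = 20
20 → 2² + 0² = 4 + 0 = 4
4 → 4² = 16
16 → 1² + 6² = 1 + 36 = 37  — 37 already seen; the sequence cycles without reaching 1.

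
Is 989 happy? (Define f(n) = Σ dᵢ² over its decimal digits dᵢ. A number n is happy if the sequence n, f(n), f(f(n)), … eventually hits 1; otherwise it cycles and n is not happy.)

989 → 9² + 8² + 9² = 81 + 64 + 81 = 226
226 → 2² + 2² + 6² = 4 + 4 + 36 = 44
44 → 4² + 4² = 16 + 16 = 32
32 → 3² + 2² = 9 + 4 = 13
13 → 1² + 3² = 1 + 9 = 10
10 → 1² + 0² = 1 + 0 = 1  — reached 1.

happy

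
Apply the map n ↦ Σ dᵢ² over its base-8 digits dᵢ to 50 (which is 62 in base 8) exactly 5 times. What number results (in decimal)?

50 = (6,2)_8 → 6² + 2² = 36 + 4 = 40
40 = (5,0)_8 → 5² + 0² = 25 + 0 = 25
25 = (3,1)_8 → 3² + 1² = 9 + 1 = 10
10 = (1,2)_8 → 1² + 2² = 1 + 4 = 5
5 = (5)_8 → 5² = 25

25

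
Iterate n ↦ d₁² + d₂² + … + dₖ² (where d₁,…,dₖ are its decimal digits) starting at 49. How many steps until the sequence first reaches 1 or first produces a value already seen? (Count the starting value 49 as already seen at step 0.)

4

49 → 4² + 9² = 97
97 → 9² + 7² = 130
130 → 1² + 3² + 0² = 10
10 → 1² + 0² = 1  — reached 1.
That took 4 steps.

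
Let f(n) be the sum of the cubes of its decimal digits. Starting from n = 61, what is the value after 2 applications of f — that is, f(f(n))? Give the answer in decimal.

61 → 6³ + 1³ = 217
217 → 2³ + 1³ + 7³ = 352

352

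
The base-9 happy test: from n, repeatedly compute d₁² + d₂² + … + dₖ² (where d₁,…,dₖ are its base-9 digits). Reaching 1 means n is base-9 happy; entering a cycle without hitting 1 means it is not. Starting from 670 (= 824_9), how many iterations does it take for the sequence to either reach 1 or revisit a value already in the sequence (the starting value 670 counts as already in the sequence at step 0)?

670 = (8,2,4)_9 → 8² + 2² + 4² = 84
84 = (1,0,3)_9 → 1² + 0² + 3² = 10
10 = (1,1)_9 → 1² + 1² = 2
2 = (2)_9 → 2² = 4
4 = (4)_9 → 4² = 16
16 = (1,7)_9 → 1² + 7² = 50
50 = (5,5)_9 → 5² + 5² = 50  — 50 repeats.
That took 7 steps.

7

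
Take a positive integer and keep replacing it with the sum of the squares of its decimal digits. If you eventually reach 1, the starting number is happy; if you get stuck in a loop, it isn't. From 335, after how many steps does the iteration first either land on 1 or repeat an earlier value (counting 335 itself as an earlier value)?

13

335 → 3² + 3² + 5² = 43
43 → 4² + 3² = 25
25 → 2² + 5² = 29
29 → 2² + 9² = 85
85 → 8² + 5² = 89
89 → 8² + 9² = 145
145 → 1² + 4² + 5² = 42
42 → 4² + 2² = 20
20 → 2² + 0² = 4
4 → 4² = 16
16 → 1² + 6² = 37
37 → 3² + 7² = 58
58 → 5² + 8² = 89  — 89 repeats.
That took 13 steps.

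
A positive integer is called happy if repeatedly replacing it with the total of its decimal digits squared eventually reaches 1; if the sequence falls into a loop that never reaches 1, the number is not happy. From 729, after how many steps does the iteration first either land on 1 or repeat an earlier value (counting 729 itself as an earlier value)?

12

729 → 7² + 2² + 9² = 49 + 4 + 81 = 134
134 → 1² + 3² + 4² = 1 + 9 + 16 = 26
26 → 2² + 6² = 4 + 36 = 40
40 → 4² + 0² = 16 + 0 = 16
16 → 1² + 6² = 1 + 36 = 37
37 → 3² + 7² = 9 + 49 = 58
58 → 5² + 8² = 25 + 64 = 89
89 → 8² + 9² = 64 + 81 = 145
145 → 1² + 4² + 5² = 1 + 16 + 25 = 42
42 → 4² + 2² = 16 + 4 = 20
20 → 2² + 0² = 4 + 0 = 4
4 → 4² = 16  — 16 repeats.
That took 12 steps.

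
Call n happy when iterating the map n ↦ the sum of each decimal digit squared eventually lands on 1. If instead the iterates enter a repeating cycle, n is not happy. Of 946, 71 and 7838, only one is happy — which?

946: 946 → 133 → 19 → 82 → 68 → 100 → 1  — reaches 1 (happy)
71: 71 → 50 → 25 → 29 → 85 → 89 → 145 → 42 → 20 → 4 → 16 → 37 → 58 → 89  — repeats 89 (not happy)
7838: 7838 → 186 → 101 → 2 → 4 → 16 → 37 → 58 → 89 → 145 → 42 → 20 → 4  — repeats 4 (not happy)

946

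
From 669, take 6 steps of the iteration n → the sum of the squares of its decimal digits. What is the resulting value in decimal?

669 → 6² + 6² + 9² = 36 + 36 + 81 = 153
153 → 1² + 5² + 3² = 1 + 25 + 9 = 35
35 → 3² + 5² = 9 + 25 = 34
34 → 3² + 4² = 9 + 16 = 25
25 → 2² + 5² = 4 + 25 = 29
29 → 2² + 9² = 4 + 81 = 85

85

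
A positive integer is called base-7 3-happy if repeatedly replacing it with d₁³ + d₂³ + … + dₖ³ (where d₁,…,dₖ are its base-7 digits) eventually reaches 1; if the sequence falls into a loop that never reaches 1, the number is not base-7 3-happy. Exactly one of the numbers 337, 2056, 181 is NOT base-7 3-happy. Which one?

2056

337: 337 → 433 → 343 → 1  — reaches 1 (base-7 3-happy)
2056: 2056 → 682 → 460 → 142 → 232 → 190 → 244 → 496 → 244  — repeats 244 (not base-7 3-happy)
181: 181 → 307 → 433 → 343 → 1  — reaches 1 (base-7 3-happy)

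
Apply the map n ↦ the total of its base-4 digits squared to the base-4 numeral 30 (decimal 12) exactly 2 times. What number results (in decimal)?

5

12 = (3,0)_4 → 3² + 0² = 9 + 0 = 9
9 = (2,1)_4 → 2² + 1² = 4 + 1 = 5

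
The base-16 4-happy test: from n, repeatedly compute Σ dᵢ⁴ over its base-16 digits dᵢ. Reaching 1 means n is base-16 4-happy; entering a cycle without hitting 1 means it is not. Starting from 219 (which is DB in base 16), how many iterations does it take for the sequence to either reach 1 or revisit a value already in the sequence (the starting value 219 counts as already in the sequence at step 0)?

7

219 = (13,11)_16 → 13⁴ + 11⁴ = 43202
43202 = (10,8,12,2)_16 → 10⁴ + 8⁴ + 12⁴ + 2⁴ = 34848
34848 = (8,8,2,0)_16 → 8⁴ + 8⁴ + 2⁴ + 0⁴ = 8208
8208 = (2,0,1,0)_16 → 2⁴ + 0⁴ + 1⁴ + 0⁴ = 17
17 = (1,1)_16 → 1⁴ + 1⁴ = 2
2 = (2)_16 → 2⁴ = 16
16 = (1,0)_16 → 1⁴ + 0⁴ = 1  — reached 1.
That took 7 steps.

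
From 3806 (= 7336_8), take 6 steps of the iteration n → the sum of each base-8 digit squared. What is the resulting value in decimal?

5

3806 = (7,3,3,6)_8 → 7² + 3² + 3² + 6² = 49 + 9 + 9 + 36 = 103
103 = (1,4,7)_8 → 1² + 4² + 7² = 1 + 16 + 49 = 66
66 = (1,0,2)_8 → 1² + 0² + 2² = 1 + 0 + 4 = 5
5 = (5)_8 → 5² = 25
25 = (3,1)_8 → 3² + 1² = 9 + 1 = 10
10 = (1,2)_8 → 1² + 2² = 1 + 4 = 5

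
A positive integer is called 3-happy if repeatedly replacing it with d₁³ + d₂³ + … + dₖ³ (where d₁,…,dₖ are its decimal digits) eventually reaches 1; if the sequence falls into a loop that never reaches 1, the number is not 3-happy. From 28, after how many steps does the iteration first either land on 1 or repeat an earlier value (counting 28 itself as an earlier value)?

28 → 2³ + 8³ = 8 + 512 = 520
520 → 5³ + 2³ + 0³ = 125 + 8 + 0 = 133
133 → 1³ + 3³ + 3³ = 1 + 27 + 27 = 55
55 → 5³ + 5³ = 125 + 125 = 250
250 → 2³ + 5³ + 0³ = 8 + 125 + 0 = 133  — 133 repeats.
That took 5 steps.

5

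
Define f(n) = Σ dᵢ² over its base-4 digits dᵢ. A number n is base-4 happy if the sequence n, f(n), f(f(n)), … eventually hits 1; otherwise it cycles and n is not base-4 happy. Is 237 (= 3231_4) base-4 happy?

237 = (3,2,3,1)_4 → 3² + 2² + 3² + 1² = 23
23 = (1,1,3)_4 → 1² + 1² + 3² = 11
11 = (2,3)_4 → 2² + 3² = 13
13 = (3,1)_4 → 3² + 1² = 10
10 = (2,2)_4 → 2² + 2² = 8
8 = (2,0)_4 → 2² + 0² = 4
4 = (1,0)_4 → 1² + 0² = 1  — reached 1.

base-4 happy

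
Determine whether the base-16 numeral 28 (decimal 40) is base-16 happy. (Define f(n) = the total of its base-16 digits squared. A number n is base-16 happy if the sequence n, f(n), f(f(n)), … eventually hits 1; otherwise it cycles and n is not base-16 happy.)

40 = (2,8)_16 → 2² + 8² = 4 + 64 = 68
68 = (4,4)_16 → 4² + 4² = 16 + 16 = 32
32 = (2,0)_16 → 2² + 0² = 4 + 0 = 4
4 = (4)_16 → 4² = 16
16 = (1,0)_16 → 1² + 0² = 1 + 0 = 1  — reached 1.

base-16 happy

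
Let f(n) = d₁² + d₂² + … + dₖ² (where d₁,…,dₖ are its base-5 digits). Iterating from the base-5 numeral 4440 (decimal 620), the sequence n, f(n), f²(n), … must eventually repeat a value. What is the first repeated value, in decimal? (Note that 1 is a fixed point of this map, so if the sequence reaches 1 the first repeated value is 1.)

620 = (4,4,4,0)_5 → 4² + 4² + 4² + 0² = 16 + 16 + 16 + 0 = 48
48 = (1,4,3)_5 → 1² + 4² + 3² = 1 + 16 + 9 = 26
26 = (1,0,1)_5 → 1² + 0² + 1² = 1 + 0 + 1 = 2
2 = (2)_5 → 2² = 4
4 = (4)_5 → 4² = 16
16 = (3,1)_5 → 3² + 1² = 9 + 1 = 10
10 = (2,0)_5 → 2² + 0² = 4 + 0 = 4  — 4 already appeared earlier.

4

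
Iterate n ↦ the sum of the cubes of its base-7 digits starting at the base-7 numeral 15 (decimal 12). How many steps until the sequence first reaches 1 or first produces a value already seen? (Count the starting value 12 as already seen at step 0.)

12 = (1,5)_7 → 1³ + 5³ = 1 + 125 = 126
126 = (2,4,0)_7 → 2³ + 4³ + 0³ = 8 + 64 + 0 = 72
72 = (1,3,2)_7 → 1³ + 3³ + 2³ = 1 + 27 + 8 = 36
36 = (5,1)_7 → 5³ + 1³ = 125 + 1 = 126  — 126 repeats.
That took 4 steps.

4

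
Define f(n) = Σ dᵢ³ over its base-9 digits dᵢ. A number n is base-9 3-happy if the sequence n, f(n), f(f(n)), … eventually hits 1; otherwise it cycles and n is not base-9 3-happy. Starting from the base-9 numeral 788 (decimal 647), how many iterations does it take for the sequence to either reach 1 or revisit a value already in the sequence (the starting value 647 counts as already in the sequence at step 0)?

647 = (7,8,8)_9 → 7³ + 8³ + 8³ = 343 + 512 + 512 = 1367
1367 = (1,7,7,8)_9 → 1³ + 7³ + 7³ + 8³ = 1 + 343 + 343 + 512 = 1199
1199 = (1,5,7,2)_9 → 1³ + 5³ + 7³ + 2³ = 1 + 125 + 343 + 8 = 477
477 = (5,8,0)_9 → 5³ + 8³ + 0³ = 125 + 512 + 0 = 637
637 = (7,7,7)_9 → 7³ + 7³ + 7³ = 343 + 343 + 343 = 1029
1029 = (1,3,6,3)_9 → 1³ + 3³ + 6³ + 3³ = 1 + 27 + 216 + 27 = 271
271 = (3,3,1)_9 → 3³ + 3³ + 1³ = 27 + 27 + 1 = 55
55 = (6,1)_9 → 6³ + 1³ = 216 + 1 = 217
217 = (2,6,1)_9 → 2³ + 6³ + 1³ = 8 + 216 + 1 = 225
225 = (2,7,0)_9 → 2³ + 7³ + 0³ = 8 + 343 + 0 = 351
351 = (4,3,0)_9 → 4³ + 3³ + 0³ = 64 + 27 + 0 = 91
91 = (1,1,1)_9 → 1³ + 1³ + 1³ = 1 + 1 + 1 = 3
3 = (3)_9 → 3³ = 27
27 = (3,0)_9 → 3³ + 0³ = 27 + 0 = 27  — 27 repeats.
That took 14 steps.

14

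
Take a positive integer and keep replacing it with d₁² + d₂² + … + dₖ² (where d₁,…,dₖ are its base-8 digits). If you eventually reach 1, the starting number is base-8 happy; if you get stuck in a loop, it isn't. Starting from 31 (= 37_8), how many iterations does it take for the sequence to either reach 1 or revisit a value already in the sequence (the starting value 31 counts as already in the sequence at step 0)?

31 = (3,7)_8 → 3² + 7² = 9 + 49 = 58
58 = (7,2)_8 → 7² + 2² = 49 + 4 = 53
53 = (6,5)_8 → 6² + 5² = 36 + 25 = 61
61 = (7,5)_8 → 7² + 5² = 49 + 25 = 74
74 = (1,1,2)_8 → 1² + 1² + 2² = 1 + 1 + 4 = 6
6 = (6)_8 → 6² = 36
36 = (4,4)_8 → 4² + 4² = 16 + 16 = 32
32 = (4,0)_8 → 4² + 0² = 16 + 0 = 16
16 = (2,0)_8 → 2² + 0² = 4 + 0 = 4
4 = (4)_8 → 4² = 16  — 16 repeats.
That took 10 steps.

10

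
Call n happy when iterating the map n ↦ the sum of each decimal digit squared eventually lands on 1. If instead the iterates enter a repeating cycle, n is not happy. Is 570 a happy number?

not happy

570 → 5² + 7² + 0² = 74
74 → 7² + 4² = 65
65 → 6² + 5² = 61
61 → 6² + 1² = 37
37 → 3² + 7² = 58
58 → 5² + 8² = 89
89 → 8² + 9² = 145
145 → 1² + 4² + 5² = 42
42 → 4² + 2² = 20
20 → 2² + 0² = 4
4 → 4² = 16
16 → 1² + 6² = 37  — 37 already seen; the sequence cycles without reaching 1.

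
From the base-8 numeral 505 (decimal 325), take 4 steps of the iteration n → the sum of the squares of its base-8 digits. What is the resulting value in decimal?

10

325 = (5,0,5)_8 → 5² + 0² + 5² = 50
50 = (6,2)_8 → 6² + 2² = 40
40 = (5,0)_8 → 5² + 0² = 25
25 = (3,1)_8 → 3² + 1² = 10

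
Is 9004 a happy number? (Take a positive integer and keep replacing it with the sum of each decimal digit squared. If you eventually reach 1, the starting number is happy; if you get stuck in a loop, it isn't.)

happy

9004 → 97
97 → 130
130 → 10
10 → 1  — reached 1.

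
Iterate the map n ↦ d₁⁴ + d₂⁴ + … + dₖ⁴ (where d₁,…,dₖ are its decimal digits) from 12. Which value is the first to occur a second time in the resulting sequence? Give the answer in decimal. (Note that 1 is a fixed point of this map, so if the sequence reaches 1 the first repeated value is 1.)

8208

12 → 1⁴ + 2⁴ = 1 + 16 = 17
17 → 1⁴ + 7⁴ = 1 + 2401 = 2402
2402 → 2⁴ + 4⁴ + 0⁴ + 2⁴ = 16 + 256 + 0 + 16 = 288
288 → 2⁴ + 8⁴ + 8⁴ = 16 + 4096 + 4096 = 8208
8208 → 8⁴ + 2⁴ + 0⁴ + 8⁴ = 4096 + 16 + 0 + 4096 = 8208  — 8208 already appeared earlier.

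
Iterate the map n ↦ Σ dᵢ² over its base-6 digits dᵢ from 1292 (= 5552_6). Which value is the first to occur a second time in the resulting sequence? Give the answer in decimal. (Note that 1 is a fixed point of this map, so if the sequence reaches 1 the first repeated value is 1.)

1

1292 = (5,5,5,2)_6 → 79
79 = (2,1,1)_6 → 6
6 = (1,0)_6 → 1  — reached the fixed point 1.
1 → 1, so 1 is the first repeated value.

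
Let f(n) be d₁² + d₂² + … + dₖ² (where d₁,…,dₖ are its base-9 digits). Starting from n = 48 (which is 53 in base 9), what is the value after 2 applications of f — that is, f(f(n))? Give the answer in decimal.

58

48 = (5,3)_9 → 5² + 3² = 25 + 9 = 34
34 = (3,7)_9 → 3² + 7² = 9 + 49 = 58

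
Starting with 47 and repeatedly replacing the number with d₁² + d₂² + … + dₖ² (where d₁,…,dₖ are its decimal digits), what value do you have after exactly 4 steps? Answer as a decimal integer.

58

47 → 65
65 → 61
61 → 37
37 → 58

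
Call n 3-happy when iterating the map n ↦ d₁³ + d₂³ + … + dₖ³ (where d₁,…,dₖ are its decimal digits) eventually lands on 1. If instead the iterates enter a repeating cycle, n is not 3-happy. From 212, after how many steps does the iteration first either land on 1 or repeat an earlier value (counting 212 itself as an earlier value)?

10

212 → 2³ + 1³ + 2³ = 17
17 → 1³ + 7³ = 344
344 → 3³ + 4³ + 4³ = 155
155 → 1³ + 5³ + 5³ = 251
251 → 2³ + 5³ + 1³ = 134
134 → 1³ + 3³ + 4³ = 92
92 → 9³ + 2³ = 737
737 → 7³ + 3³ + 7³ = 713
713 → 7³ + 1³ + 3³ = 371
371 → 3³ + 7³ + 1³ = 371  — 371 repeats.
That took 10 steps.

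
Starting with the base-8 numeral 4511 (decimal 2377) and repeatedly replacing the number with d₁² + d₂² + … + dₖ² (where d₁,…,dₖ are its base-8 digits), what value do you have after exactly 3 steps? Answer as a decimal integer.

2377 = (4,5,1,1)_8 → 4² + 5² + 1² + 1² = 43
43 = (5,3)_8 → 5² + 3² = 34
34 = (4,2)_8 → 4² + 2² = 20

20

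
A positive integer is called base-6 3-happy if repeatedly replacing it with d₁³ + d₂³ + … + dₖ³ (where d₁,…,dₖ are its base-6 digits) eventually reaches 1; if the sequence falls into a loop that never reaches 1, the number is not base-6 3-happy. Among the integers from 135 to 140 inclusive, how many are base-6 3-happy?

135: 135 → 118 → 92 → 43 → 3 → 27 → 91 → 36 → 1  (reaches 1)
136: 136 → 155 → 190 → 190  (repeats 190)
137: 137 → 216 → 1  (reaches 1)
138: 138 → 152 → 73 → 9 → 28 → 128 → 62 → 73  (repeats 73)
139: 139 → 153 → 92 → 43 → 3 → 27 → 91 → 36 → 1  (reaches 1)
140: 140 → 160 → 136 → 155 → 190 → 190  (repeats 190)
base-6 3-happy: 135, 137, 139

3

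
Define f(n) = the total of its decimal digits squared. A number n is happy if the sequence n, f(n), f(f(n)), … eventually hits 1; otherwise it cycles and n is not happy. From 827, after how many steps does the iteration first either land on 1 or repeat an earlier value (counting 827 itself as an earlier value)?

13

827 → 8² + 2² + 7² = 117
117 → 1² + 1² + 7² = 51
51 → 5² + 1² = 26
26 → 2² + 6² = 40
40 → 4² + 0² = 16
16 → 1² + 6² = 37
37 → 3² + 7² = 58
58 → 5² + 8² = 89
89 → 8² + 9² = 145
145 → 1² + 4² + 5² = 42
42 → 4² + 2² = 20
20 → 2² + 0² = 4
4 → 4² = 16  — 16 repeats.
That took 13 steps.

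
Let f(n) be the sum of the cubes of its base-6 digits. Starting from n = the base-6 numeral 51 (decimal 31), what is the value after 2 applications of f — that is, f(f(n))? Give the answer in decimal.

54

31 = (5,1)_6 → 5³ + 1³ = 125 + 1 = 126
126 = (3,3,0)_6 → 3³ + 3³ + 0³ = 27 + 27 + 0 = 54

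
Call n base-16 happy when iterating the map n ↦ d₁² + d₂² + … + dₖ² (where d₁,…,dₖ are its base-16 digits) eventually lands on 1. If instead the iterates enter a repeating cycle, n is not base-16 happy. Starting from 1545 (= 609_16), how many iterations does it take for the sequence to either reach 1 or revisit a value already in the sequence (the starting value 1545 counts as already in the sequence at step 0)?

1545 = (6,0,9)_16 → 6² + 0² + 9² = 117
117 = (7,5)_16 → 7² + 5² = 74
74 = (4,10)_16 → 4² + 10² = 116
116 = (7,4)_16 → 7² + 4² = 65
65 = (4,1)_16 → 4² + 1² = 17
17 = (1,1)_16 → 1² + 1² = 2
2 = (2)_16 → 2² = 4
4 = (4)_16 → 4² = 16
16 = (1,0)_16 → 1² + 0² = 1  — reached 1.
That took 9 steps.

9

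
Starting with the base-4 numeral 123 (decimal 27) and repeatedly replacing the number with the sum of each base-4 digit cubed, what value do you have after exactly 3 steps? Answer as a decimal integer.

27 = (1,2,3)_4 → 1³ + 2³ + 3³ = 36
36 = (2,1,0)_4 → 2³ + 1³ + 0³ = 9
9 = (2,1)_4 → 2³ + 1³ = 9

9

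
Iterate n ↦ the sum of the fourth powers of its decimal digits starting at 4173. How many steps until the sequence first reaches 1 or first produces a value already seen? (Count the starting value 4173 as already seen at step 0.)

4173 → 4⁴ + 1⁴ + 7⁴ + 3⁴ = 256 + 1 + 2401 + 81 = 2739
2739 → 2⁴ + 7⁴ + 3⁴ + 9⁴ = 16 + 2401 + 81 + 6561 = 9059
9059 → 9⁴ + 0⁴ + 5⁴ + 9⁴ = 6561 + 0 + 625 + 6561 = 13747
13747 → 1⁴ + 3⁴ + 7⁴ + 4⁴ + 7⁴ = 1 + 81 + 2401 + 256 + 2401 = 5140
5140 → 5⁴ + 1⁴ + 4⁴ + 0⁴ = 625 + 1 + 256 + 0 = 882
882 → 8⁴ + 8⁴ + 2⁴ = 4096 + 4096 + 16 = 8208
8208 → 8⁴ + 2⁴ + 0⁴ + 8⁴ = 4096 + 16 + 0 + 4096 = 8208  — 8208 repeats.
That took 7 steps.

7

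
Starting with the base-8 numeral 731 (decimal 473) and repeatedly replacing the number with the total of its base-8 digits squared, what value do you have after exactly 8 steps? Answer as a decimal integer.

473 = (7,3,1)_8 → 7² + 3² + 1² = 59
59 = (7,3)_8 → 7² + 3² = 58
58 = (7,2)_8 → 7² + 2² = 53
53 = (6,5)_8 → 6² + 5² = 61
61 = (7,5)_8 → 7² + 5² = 74
74 = (1,1,2)_8 → 1² + 1² + 2² = 6
6 = (6)_8 → 6² = 36
36 = (4,4)_8 → 4² + 4² = 32

32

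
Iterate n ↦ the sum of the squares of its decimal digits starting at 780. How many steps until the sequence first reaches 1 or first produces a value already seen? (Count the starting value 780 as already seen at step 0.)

12

780 → 7² + 8² + 0² = 49 + 64 + 0 = 113
113 → 1² + 1² + 3² = 1 + 1 + 9 = 11
11 → 1² + 1² = 1 + 1 = 2
2 → 2² = 4
4 → 4² = 16
16 → 1² + 6² = 1 + 36 = 37
37 → 3² + 7² = 9 + 49 = 58
58 → 5² + 8² = 25 + 64 = 89
89 → 8² + 9² = 64 + 81 = 145
145 → 1² + 4² + 5² = 1 + 16 + 25 = 42
42 → 4² + 2² = 16 + 4 = 20
20 → 2² + 0² = 4 + 0 = 4  — 4 repeats.
That took 12 steps.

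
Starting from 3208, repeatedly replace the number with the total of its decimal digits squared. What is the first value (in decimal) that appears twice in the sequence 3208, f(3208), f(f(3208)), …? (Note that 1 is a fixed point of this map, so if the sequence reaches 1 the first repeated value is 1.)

3208 → 3² + 2² + 0² + 8² = 77
77 → 7² + 7² = 98
98 → 9² + 8² = 145
145 → 1² + 4² + 5² = 42
42 → 4² + 2² = 20
20 → 2² + 0² = 4
4 → 4² = 16
16 → 1² + 6² = 37
37 → 3² + 7² = 58
58 → 5² + 8² = 89
89 → 8² + 9² = 145  — 145 already appeared earlier.

145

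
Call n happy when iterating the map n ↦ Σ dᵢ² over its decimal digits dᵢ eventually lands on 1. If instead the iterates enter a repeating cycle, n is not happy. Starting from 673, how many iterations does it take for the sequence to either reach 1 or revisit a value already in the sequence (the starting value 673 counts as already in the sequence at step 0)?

673 → 6² + 7² + 3² = 94
94 → 9² + 4² = 97
97 → 9² + 7² = 130
130 → 1² + 3² + 0² = 10
10 → 1² + 0² = 1  — reached 1.
That took 5 steps.

5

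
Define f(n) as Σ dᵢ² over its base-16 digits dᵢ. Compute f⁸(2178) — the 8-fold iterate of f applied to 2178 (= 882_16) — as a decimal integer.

208

2178 = (8,8,2)_16 → 8² + 8² + 2² = 132
132 = (8,4)_16 → 8² + 4² = 80
80 = (5,0)_16 → 5² + 0² = 25
25 = (1,9)_16 → 1² + 9² = 82
82 = (5,2)_16 → 5² + 2² = 29
29 = (1,13)_16 → 1² + 13² = 170
170 = (10,10)_16 → 10² + 10² = 200
200 = (12,8)_16 → 12² + 8² = 208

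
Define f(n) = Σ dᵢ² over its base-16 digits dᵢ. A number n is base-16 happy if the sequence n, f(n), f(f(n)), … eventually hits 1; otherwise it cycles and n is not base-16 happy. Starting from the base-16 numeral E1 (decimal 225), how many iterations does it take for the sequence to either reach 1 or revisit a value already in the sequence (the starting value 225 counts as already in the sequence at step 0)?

8

225 = (14,1)_16 → 14² + 1² = 197
197 = (12,5)_16 → 12² + 5² = 169
169 = (10,9)_16 → 10² + 9² = 181
181 = (11,5)_16 → 11² + 5² = 146
146 = (9,2)_16 → 9² + 2² = 85
85 = (5,5)_16 → 5² + 5² = 50
50 = (3,2)_16 → 3² + 2² = 13
13 = (13)_16 → 13² = 169  — 169 repeats.
That took 8 steps.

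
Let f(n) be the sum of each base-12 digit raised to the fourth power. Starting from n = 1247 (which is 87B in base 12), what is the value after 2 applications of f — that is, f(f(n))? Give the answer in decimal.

7874

1247 = (8,7,11)_12 → 8⁴ + 7⁴ + 11⁴ = 4096 + 2401 + 14641 = 21138
21138 = (1,0,2,9,6)_12 → 1⁴ + 0⁴ + 2⁴ + 9⁴ + 6⁴ = 1 + 0 + 16 + 6561 + 1296 = 7874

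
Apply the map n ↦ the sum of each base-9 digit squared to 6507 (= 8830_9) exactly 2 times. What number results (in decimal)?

41

6507 = (8,8,3,0)_9 → 8² + 8² + 3² + 0² = 64 + 64 + 9 + 0 = 137
137 = (1,6,2)_9 → 1² + 6² + 2² = 1 + 36 + 4 = 41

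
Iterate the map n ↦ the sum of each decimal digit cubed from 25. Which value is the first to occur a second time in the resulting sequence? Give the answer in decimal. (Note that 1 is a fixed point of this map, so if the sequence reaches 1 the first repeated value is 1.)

25 → 2³ + 5³ = 133
133 → 1³ + 3³ + 3³ = 55
55 → 5³ + 5³ = 250
250 → 2³ + 5³ + 0³ = 133  — 133 already appeared earlier.

133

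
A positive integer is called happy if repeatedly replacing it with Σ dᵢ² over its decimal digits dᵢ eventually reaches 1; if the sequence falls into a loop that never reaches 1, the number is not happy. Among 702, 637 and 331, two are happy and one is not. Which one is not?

702

702: 702 → 53 → 34 → 25 → 29 → 85 → 89 → 145 → 42 → 20 → 4 → 16 → 37 → 58 → 89  — repeats 89 (not happy)
637: 637 → 94 → 97 → 130 → 10 → 1  — reaches 1 (happy)
331: 331 → 19 → 82 → 68 → 100 → 1  — reaches 1 (happy)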